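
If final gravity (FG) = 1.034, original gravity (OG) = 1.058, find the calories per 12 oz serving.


ABW = (OG−FG)·131.25·0.79/FG;  °P = 259 − 259/SG (for OG→OE and FG→AE);  RE = 0.1808·OE + 0.8192·AE;  Cal = (6.9·ABW + 4·(RE−0.1))·FG·3.55
ABW = (1.058 − 1.034)·131.25·0.79/1.034 = 2.4067
OE = 259 − 259/1.058 = 14.1985 °P
AE = 259 − 259/1.034 = 8.5164 °P
RE = 0.1808·14.1985 + 0.8192·8.5164 = 9.5438 °P
Cal = (6.9·2.4067 + 4·(9.5438−0.1))·1.034·3.55

199.6166 kcal


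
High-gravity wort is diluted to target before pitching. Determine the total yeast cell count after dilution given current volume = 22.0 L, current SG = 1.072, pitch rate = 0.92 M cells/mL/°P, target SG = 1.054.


V_w = V·((SG_c−1)/(SG_t−1)−1);  °P = 259 − 259/SG_t;  cells = rate·(V+V_w)·°P
V_w = 22.0·((1.072−1)/(1.054−1)−1) = 7.3333
V_final = 22.0 + 7.3333 = 29.3333
°P = 259 − 259/1.054 = 13.2694
cells = 0.92·29.3333·13.2694

358.0982 billion cells


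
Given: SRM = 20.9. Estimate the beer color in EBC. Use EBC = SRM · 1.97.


EBC = 20.9 · 1.97

41.1730 EBC


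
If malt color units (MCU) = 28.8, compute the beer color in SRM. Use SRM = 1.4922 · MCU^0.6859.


SRM = 1.4922 · 28.8^0.6859

14.9563 SRM


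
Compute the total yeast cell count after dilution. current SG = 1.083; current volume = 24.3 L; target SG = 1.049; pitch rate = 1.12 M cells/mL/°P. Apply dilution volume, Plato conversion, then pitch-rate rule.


V_w = V·((SG_c−1)/(SG_t−1)−1);  °P = 259 − 259/SG_t;  cells = rate·(V+V_w)·°P
V_w = 24.3·((1.083−1)/(1.049−1)−1) = 16.8612
V_final = 24.3 + 16.8612 = 41.1612
°P = 259 − 259/1.049 = 12.0982
cells = 1.12·41.1612·12.0982

557.7334 billion cells


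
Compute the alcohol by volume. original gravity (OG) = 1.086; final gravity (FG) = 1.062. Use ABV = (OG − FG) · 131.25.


ABV = (1.086 − 1.062) · 131.25

3.1500 % ABV


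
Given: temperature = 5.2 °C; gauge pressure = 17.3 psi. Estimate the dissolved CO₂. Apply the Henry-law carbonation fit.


vols = (P + 14.695)·(0.01821 + 0.09011·e^(−0.04·T))
vols = (17.3 + 14.695)·(0.01821 + 0.09011·e^(−0.04·5.2))

2.9243 volumes


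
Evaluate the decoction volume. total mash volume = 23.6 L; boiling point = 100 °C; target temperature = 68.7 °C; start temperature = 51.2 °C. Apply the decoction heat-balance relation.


V_dec = V_total·(T_target − T_start)/(T_boil − T_start)
V_dec = 23.6·(68.7 − 51.2)/(100 − 51.2)

8.4631 L


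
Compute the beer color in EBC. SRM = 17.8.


EBC = SRM · 1.97
EBC = 17.8 · 1.97

35.0660 EBC


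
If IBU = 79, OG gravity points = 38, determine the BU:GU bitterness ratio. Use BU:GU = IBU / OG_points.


BU:GU = 79 / 38

2.0789


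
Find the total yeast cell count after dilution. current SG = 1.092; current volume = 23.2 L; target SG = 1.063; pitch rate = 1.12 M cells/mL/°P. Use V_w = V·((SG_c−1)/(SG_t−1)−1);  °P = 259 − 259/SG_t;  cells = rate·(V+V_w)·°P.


V_w = 23.2·((1.092−1)/(1.063−1)−1) = 10.6794
V_final = 23.2 + 10.6794 = 33.8794
°P = 259 − 259/1.063 = 15.3500
cells = 1.12·33.8794·15.3500

582.4523 billion cells


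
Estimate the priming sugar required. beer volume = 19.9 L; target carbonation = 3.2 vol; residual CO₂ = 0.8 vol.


sugar = (target − residual)·4.0·V
sugar = (3.2 − 0.8)·4.0·19.9

191.0400 g


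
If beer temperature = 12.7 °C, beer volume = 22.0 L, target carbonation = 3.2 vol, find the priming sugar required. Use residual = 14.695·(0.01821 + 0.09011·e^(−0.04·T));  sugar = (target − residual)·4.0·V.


residual = 14.695·(0.01821 + 0.09011·e^(−0.04·12.7)) = 1.0643
sugar = (3.2 − 1.0643)·4.0·22.0

187.9377 g


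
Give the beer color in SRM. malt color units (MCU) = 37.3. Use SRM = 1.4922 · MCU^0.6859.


SRM = 1.4922 · 37.3^0.6859

17.8592 SRM


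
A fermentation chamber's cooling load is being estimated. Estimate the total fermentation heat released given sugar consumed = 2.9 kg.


Q = m_sugar · 590 kJ/kg
Q = 2.9 · 590

1711.0000 kJ


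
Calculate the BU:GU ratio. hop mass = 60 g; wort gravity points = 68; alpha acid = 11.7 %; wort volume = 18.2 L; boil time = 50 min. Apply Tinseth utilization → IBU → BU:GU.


U = 1.65·0.000125^(GP/1000)·(1−e^(−0.04t))/4.15;  IBU = (α/100)·m·U·1000/V;  BU:GU = IBU/GP
U = 1.65·0.000125^(68/1000)·(1−e^(−0.04·50))/4.15 = 0.1866
IBU = (11.7/100)·60·0.1866·1000/18.2 = 71.9680
BU:GU = 71.9680/68

1.0584


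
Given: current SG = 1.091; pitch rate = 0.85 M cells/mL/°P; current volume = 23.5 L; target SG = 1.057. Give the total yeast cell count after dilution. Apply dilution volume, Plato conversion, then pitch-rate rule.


V_w = V·((SG_c−1)/(SG_t−1)−1);  °P = 259 − 259/SG_t;  cells = rate·(V+V_w)·°P
V_w = 23.5·((1.091−1)/(1.057−1)−1) = 14.0175
V_final = 23.5 + 14.0175 = 37.5175
°P = 259 − 259/1.057 = 13.9669
cells = 0.85·37.5175·13.9669

445.4028 billion cells


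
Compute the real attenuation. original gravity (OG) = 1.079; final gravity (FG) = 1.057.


AA = (OG−FG)/(OG−1)·100;  RA = AA·0.8192
AA = (1.079 − 1.057)/(1.079 − 1)·100 = 27.8481
RA = 27.8481·0.8192

22.8132 %


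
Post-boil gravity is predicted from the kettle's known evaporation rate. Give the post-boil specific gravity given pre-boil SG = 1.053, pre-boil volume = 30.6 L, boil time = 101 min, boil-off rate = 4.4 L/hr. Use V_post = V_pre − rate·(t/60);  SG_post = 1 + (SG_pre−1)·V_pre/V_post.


V_post = 30.6 − 4.4·(101/60) = 23.1933
SG_post = 1 + (1.053 − 1)·30.6/23.1933

1.0699


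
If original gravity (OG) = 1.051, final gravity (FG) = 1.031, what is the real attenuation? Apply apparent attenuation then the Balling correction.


AA = (OG−FG)/(OG−1)·100;  RA = AA·0.8192
AA = (1.051 − 1.031)/(1.051 − 1)·100 = 39.2157
RA = 39.2157·0.8192

32.1255 %


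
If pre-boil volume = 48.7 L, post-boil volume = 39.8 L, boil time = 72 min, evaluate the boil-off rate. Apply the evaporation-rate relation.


rate = (V_pre − V_post) / (t_min/60)
rate = (48.7 − 39.8) / (72/60)

7.4167 L/hr


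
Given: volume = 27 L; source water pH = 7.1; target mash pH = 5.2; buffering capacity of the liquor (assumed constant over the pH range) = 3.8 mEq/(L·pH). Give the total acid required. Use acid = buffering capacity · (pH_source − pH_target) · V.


acid = 3.8 · (7.1 − 5.2) · 27

194.9400 mEq


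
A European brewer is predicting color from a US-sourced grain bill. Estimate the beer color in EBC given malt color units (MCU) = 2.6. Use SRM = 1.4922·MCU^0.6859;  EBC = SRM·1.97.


SRM = 1.4922·2.6^0.6859 = 2.8738
EBC = 2.8738·1.97

5.6614 EBC


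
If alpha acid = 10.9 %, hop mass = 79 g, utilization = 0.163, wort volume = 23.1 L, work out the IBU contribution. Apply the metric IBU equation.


IBU = (α/100)·mass·U·1000 / V
IBU = (10.9/100)·79·0.163·1000 / 23.1

60.7616 IBU


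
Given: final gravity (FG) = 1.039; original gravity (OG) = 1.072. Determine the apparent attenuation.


AA = (OG − FG)/(OG − 1) · 100
AA = (1.072 − 1.039)/(1.072 − 1) · 100

45.8333 %


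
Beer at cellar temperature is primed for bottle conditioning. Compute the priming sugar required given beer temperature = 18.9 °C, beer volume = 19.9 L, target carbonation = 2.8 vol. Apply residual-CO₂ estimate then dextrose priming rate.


residual = 14.695·(0.01821 + 0.09011·e^(−0.04·T));  sugar = (target − residual)·4.0·V
residual = 14.695·(0.01821 + 0.09011·e^(−0.04·18.9)) = 0.8893
sugar = (2.8 − 0.8893)·4.0·19.9

152.0880 g


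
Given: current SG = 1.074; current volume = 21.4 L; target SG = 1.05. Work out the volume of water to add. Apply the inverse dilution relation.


V_water = V·((SG_curr − 1)/(SG_target − 1) − 1)
V_water = 21.4·((1.074 − 1)/(1.05 − 1) − 1)

10.2720 L


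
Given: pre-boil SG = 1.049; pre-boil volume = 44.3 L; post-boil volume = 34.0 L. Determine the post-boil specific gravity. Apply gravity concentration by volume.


SG_post = 1 + (SG_pre − 1)·V_pre/V_post
pts_pre = (1.049 − 1)·1000 = 49.0000
pts_post = 49.0000·44.3/34.0 = 63.8441
SG_post = 1 + 63.8441/1000

1.0638


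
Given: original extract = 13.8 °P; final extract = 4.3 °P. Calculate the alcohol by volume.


SG = 259/(259 − P);  ABV = (OG − FG)·131.25
OG = 259/(259 − 13.8) = 1.0563
FG = 259/(259 − 4.3) = 1.0169
ABV = (1.0563 − 1.0169)·131.25

5.1710 % ABV


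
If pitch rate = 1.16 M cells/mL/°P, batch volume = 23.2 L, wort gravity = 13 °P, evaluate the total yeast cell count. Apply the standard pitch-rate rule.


cells (billions) = rate · V_L · °P
cells = 1.16 · 23.2 · 13

349.8560 billion cells


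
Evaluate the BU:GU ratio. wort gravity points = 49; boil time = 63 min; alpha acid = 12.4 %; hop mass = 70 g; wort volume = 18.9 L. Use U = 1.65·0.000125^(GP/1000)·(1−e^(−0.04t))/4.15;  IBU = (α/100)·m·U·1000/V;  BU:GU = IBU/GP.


U = 1.65·0.000125^(49/1000)·(1−e^(−0.04·63))/4.15 = 0.2354
IBU = (12.4/100)·70·0.2354·1000/18.9 = 108.0969
BU:GU = 108.0969/49

2.2061


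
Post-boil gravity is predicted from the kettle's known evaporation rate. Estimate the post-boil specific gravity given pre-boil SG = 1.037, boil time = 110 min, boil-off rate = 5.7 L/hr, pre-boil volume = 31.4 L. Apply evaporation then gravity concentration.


V_post = V_pre − rate·(t/60);  SG_post = 1 + (SG_pre−1)·V_pre/V_post
V_post = 31.4 − 5.7·(110/60) = 20.9500
SG_post = 1 + (1.037 − 1)·31.4/20.9500

1.0555


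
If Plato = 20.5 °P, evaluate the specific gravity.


SG = 259/(259 − P)
SG = 259/(259 − 20.5)

1.0860


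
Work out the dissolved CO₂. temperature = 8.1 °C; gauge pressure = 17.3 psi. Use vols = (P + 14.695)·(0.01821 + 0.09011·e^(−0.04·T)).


vols = (17.3 + 14.695)·(0.01821 + 0.09011·e^(−0.04·8.1))

2.6678 volumes


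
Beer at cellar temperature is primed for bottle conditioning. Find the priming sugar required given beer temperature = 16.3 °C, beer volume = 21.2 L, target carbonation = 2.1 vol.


residual = 14.695·(0.01821 + 0.09011·e^(−0.04·T));  sugar = (target − residual)·4.0·V
residual = 14.695·(0.01821 + 0.09011·e^(−0.04·16.3)) = 0.9575
sugar = (2.1 − 0.9575)·4.0·21.2

96.8848 g


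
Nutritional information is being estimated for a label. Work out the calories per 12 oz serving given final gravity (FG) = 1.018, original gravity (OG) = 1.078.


ABW = (OG−FG)·131.25·0.79/FG;  °P = 259 − 259/SG (for OG→OE and FG→AE);  RE = 0.1808·OE + 0.8192·AE;  Cal = (6.9·ABW + 4·(RE−0.1))·FG·3.55
ABW = (1.078 − 1.018)·131.25·0.79/1.018 = 6.1112
OE = 259 − 259/1.078 = 18.7403 °P
AE = 259 − 259/1.018 = 4.5796 °P
RE = 0.1808·18.7403 + 0.8192·4.5796 = 7.1398 °P
Cal = (6.9·6.1112 + 4·(7.1398−0.1))·1.018·3.55

254.1544 kcal


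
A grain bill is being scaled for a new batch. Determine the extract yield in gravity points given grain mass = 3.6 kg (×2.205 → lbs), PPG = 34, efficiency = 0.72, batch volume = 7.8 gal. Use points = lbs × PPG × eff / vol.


lbs = 3.6 × 2.205 = 7.9380
points = 7.9380 × 34 × 0.72 / 7.8

24.9131 points


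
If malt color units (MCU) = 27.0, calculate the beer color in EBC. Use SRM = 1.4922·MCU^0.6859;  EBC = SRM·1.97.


SRM = 1.4922·27.0^0.6859 = 14.3087
EBC = 14.3087·1.97

28.1881 EBC


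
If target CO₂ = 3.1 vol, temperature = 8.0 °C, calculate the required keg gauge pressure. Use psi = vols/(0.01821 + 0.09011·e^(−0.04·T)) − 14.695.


psi = 3.1/(0.01821 + 0.09011·e^(−0.04·8.0)) − 14.695

22.3671 psi


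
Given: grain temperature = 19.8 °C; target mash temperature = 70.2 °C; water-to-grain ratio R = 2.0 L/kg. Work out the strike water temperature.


T_strike = (0.41/R)·(T_mash − T_grain) + T_mash
T_strike = (0.41/2.0)·(70.2 − 19.8) + 70.2

80.5320 °C


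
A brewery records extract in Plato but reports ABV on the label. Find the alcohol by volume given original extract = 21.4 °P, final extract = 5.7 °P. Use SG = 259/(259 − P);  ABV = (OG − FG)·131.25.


OG = 259/(259 − 21.4) = 1.0901
FG = 259/(259 − 5.7) = 1.0225
ABV = (1.0901 − 1.0225)·131.25

8.8678 % ABV


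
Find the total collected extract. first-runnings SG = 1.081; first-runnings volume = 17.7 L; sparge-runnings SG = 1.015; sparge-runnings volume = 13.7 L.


total = Σ (SG_i − 1)·1000·V_i
first = (1.081 − 1)·1000·17.7 = 1433.7000
sparge = (1.015 − 1)·1000·13.7 = 205.5000
total = 1433.7000 + 205.5000

1639.2000 gravity·L


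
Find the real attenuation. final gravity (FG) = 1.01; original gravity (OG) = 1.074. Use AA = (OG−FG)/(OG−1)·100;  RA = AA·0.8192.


AA = (1.074 − 1.01)/(1.074 − 1)·100 = 86.4865
RA = 86.4865·0.8192

70.8497 %


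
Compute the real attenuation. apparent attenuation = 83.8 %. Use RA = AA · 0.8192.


RA = 83.8 · 0.8192

68.6490 %


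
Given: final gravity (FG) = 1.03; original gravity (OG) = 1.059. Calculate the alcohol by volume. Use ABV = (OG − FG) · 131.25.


ABV = (1.059 − 1.03) · 131.25

3.8062 % ABV


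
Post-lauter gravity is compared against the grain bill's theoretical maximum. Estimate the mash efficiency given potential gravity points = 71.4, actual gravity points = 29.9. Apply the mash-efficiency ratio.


efficiency = actual / potential × 100
efficiency = 29.9 / 71.4 × 100

41.8768 %


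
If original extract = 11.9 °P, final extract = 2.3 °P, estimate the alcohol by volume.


SG = 259/(259 − P);  ABV = (OG − FG)·131.25
OG = 259/(259 − 11.9) = 1.0482
FG = 259/(259 − 2.3) = 1.0090
ABV = (1.0482 − 1.0090)·131.25

5.1448 % ABV


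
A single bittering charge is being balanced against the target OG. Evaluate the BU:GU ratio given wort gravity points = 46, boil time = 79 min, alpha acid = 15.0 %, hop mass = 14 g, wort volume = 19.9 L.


U = 1.65·0.000125^(GP/1000)·(1−e^(−0.04t))/4.15;  IBU = (α/100)·m·U·1000/V;  BU:GU = IBU/GP
U = 1.65·0.000125^(46/1000)·(1−e^(−0.04·79))/4.15 = 0.2518
IBU = (15.0/100)·14·0.2518·1000/19.9 = 26.5725
BU:GU = 26.5725/46

0.5777


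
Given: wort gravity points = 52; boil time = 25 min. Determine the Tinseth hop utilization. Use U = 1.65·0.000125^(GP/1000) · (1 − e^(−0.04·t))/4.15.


bigness = 1.65·0.000125^(52/1000) = 1.0340
boil_factor = (1 − e^(−0.04·25))/4.15 = 0.1523
U = 1.0340 · 0.1523

0.1575


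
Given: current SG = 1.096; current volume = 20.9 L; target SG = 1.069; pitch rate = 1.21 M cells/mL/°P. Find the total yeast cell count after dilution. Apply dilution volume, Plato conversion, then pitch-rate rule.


V_w = V·((SG_c−1)/(SG_t−1)−1);  °P = 259 − 259/SG_t;  cells = rate·(V+V_w)·°P
V_w = 20.9·((1.096−1)/(1.069−1)−1) = 8.1783
V_final = 20.9 + 8.1783 = 29.0783
°P = 259 − 259/1.069 = 16.7175
cells = 1.21·29.0783·16.7175

588.1999 billion cells


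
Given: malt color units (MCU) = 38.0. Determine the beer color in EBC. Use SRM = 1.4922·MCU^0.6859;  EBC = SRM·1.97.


SRM = 1.4922·38.0^0.6859 = 18.0884
EBC = 18.0884·1.97

35.6342 EBC


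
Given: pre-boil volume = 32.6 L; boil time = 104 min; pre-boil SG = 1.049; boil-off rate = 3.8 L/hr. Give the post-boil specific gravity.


V_post = V_pre − rate·(t/60);  SG_post = 1 + (SG_pre−1)·V_pre/V_post
V_post = 32.6 − 3.8·(104/60) = 26.0133
SG_post = 1 + (1.049 − 1)·32.6/26.0133

1.0614


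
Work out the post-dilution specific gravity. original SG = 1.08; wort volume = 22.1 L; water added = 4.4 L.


SG_new = 1 + (SG_old − 1)·V_old/(V_old + V_water)
pts = (1.08 − 1)·1000·22.1/(22.1 + 4.4) = 66.7170
SG_new = 1 + 66.7170/1000

1.0667


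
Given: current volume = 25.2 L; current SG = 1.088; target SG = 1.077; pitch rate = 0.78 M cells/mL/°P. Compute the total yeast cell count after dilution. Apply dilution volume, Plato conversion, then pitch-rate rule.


V_w = V·((SG_c−1)/(SG_t−1)−1);  °P = 259 − 259/SG_t;  cells = rate·(V+V_w)·°P
V_w = 25.2·((1.088−1)/(1.077−1)−1) = 3.6000
V_final = 25.2 + 3.6000 = 28.8000
°P = 259 − 259/1.077 = 18.5172
cells = 0.78·28.8000·18.5172

415.9699 billion cells


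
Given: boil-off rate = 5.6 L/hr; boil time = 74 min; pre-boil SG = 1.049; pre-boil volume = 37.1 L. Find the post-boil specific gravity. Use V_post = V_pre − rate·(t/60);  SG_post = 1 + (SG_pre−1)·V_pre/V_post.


V_post = 37.1 − 5.6·(74/60) = 30.1933
SG_post = 1 + (1.049 − 1)·37.1/30.1933

1.0602


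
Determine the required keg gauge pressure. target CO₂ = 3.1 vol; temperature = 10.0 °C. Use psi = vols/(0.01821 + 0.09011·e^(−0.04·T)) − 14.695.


psi = 3.1/(0.01821 + 0.09011·e^(−0.04·10.0)) − 14.695

24.7389 psi


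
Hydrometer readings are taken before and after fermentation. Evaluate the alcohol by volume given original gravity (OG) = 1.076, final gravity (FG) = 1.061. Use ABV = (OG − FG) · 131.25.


ABV = (1.076 − 1.061) · 131.25

1.9688 % ABV


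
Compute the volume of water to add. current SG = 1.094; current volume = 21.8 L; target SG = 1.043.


V_water = V·((SG_curr − 1)/(SG_target − 1) − 1)
V_water = 21.8·((1.094 − 1)/(1.043 − 1) − 1)

25.8558 L


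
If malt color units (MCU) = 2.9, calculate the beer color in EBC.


SRM = 1.4922·MCU^0.6859;  EBC = SRM·1.97
SRM = 1.4922·2.9^0.6859 = 3.0973
EBC = 3.0973·1.97

6.1017 EBC


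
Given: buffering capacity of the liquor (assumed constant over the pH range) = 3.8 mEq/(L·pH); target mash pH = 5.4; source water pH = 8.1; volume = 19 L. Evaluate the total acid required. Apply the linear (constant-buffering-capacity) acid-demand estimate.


acid = buffering capacity · (pH_source − pH_target) · V
acid = 3.8 · (8.1 − 5.4) · 19

194.9400 mEq


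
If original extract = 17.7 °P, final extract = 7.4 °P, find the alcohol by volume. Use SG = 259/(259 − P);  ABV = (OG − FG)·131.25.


OG = 259/(259 − 17.7) = 1.0734
FG = 259/(259 − 7.4) = 1.0294
ABV = (1.0734 − 1.0294)·131.25

5.7672 % ABV


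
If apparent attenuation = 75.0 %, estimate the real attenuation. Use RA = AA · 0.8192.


RA = 75.0 · 0.8192

61.4400 %


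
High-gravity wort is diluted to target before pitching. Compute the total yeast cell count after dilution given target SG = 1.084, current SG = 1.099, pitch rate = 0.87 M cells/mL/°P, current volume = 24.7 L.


V_w = V·((SG_c−1)/(SG_t−1)−1);  °P = 259 − 259/SG_t;  cells = rate·(V+V_w)·°P
V_w = 24.7·((1.099−1)/(1.084−1)−1) = 4.4107
V_final = 24.7 + 4.4107 = 29.1107
°P = 259 − 259/1.084 = 20.0701
cells = 0.87·29.1107·20.0701

508.3021 billion cells


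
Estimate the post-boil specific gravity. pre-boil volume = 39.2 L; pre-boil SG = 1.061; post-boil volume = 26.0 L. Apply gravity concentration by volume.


SG_post = 1 + (SG_pre − 1)·V_pre/V_post
pts_pre = (1.061 − 1)·1000 = 61.0000
pts_post = 61.0000·39.2/26.0 = 91.9692
SG_post = 1 + 91.9692/1000

1.0920


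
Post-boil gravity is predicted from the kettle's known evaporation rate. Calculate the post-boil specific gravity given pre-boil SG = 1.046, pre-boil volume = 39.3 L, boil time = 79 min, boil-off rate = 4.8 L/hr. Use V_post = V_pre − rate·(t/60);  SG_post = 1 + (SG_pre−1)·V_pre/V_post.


V_post = 39.3 − 4.8·(79/60) = 32.9800
SG_post = 1 + (1.046 − 1)·39.3/32.9800

1.0548


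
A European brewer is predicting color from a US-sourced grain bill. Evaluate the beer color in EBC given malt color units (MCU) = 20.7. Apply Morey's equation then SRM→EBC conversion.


SRM = 1.4922·MCU^0.6859;  EBC = SRM·1.97
SRM = 1.4922·20.7^0.6859 = 11.9248
EBC = 11.9248·1.97

23.4919 EBC


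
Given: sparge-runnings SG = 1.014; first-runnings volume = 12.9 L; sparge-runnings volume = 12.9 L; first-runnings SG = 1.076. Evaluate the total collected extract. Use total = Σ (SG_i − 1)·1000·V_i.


first = (1.076 − 1)·1000·12.9 = 980.4000
sparge = (1.014 − 1)·1000·12.9 = 180.6000
total = 980.4000 + 180.6000

1161.0000 gravity·L


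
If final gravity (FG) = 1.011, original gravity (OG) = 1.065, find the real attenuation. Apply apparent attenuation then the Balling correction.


AA = (OG−FG)/(OG−1)·100;  RA = AA·0.8192
AA = (1.065 − 1.011)/(1.065 − 1)·100 = 83.0769
RA = 83.0769·0.8192

68.0566 %


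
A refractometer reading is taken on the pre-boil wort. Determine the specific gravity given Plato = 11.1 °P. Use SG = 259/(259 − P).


SG = 259/(259 − 11.1)

1.0448


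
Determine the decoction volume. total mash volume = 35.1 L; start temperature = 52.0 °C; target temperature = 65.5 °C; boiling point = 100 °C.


V_dec = V_total·(T_target − T_start)/(T_boil − T_start)
V_dec = 35.1·(65.5 − 52.0)/(100 − 52.0)

9.8719 L


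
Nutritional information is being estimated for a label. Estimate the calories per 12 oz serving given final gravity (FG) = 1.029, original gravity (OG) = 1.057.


ABW = (OG−FG)·131.25·0.79/FG;  °P = 259 − 259/SG (for OG→OE and FG→AE);  RE = 0.1808·OE + 0.8192·AE;  Cal = (6.9·ABW + 4·(RE−0.1))·FG·3.55
ABW = (1.057 − 1.029)·131.25·0.79/1.029 = 2.8214
OE = 259 − 259/1.057 = 13.9669 °P
AE = 259 − 259/1.029 = 7.2993 °P
RE = 0.1808·13.9669 + 0.8192·7.2993 = 8.5048 °P
Cal = (6.9·2.8214 + 4·(8.5048−0.1))·1.029·3.55

193.9246 kcal


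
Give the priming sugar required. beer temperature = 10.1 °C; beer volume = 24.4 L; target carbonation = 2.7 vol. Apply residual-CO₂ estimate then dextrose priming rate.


residual = 14.695·(0.01821 + 0.09011·e^(−0.04·T));  sugar = (target − residual)·4.0·V
residual = 14.695·(0.01821 + 0.09011·e^(−0.04·10.1)) = 1.1517
sugar = (2.7 − 1.1517)·4.0·24.4

151.1172 g


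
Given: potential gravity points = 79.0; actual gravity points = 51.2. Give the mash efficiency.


efficiency = actual / potential × 100
efficiency = 51.2 / 79.0 × 100

64.8101 %


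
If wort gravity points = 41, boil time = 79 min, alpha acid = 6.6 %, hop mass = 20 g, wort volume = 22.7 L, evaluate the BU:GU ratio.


U = 1.65·0.000125^(GP/1000)·(1−e^(−0.04t))/4.15;  IBU = (α/100)·m·U·1000/V;  BU:GU = IBU/GP
U = 1.65·0.000125^(41/1000)·(1−e^(−0.04·79))/4.15 = 0.2634
IBU = (6.6/100)·20·0.2634·1000/22.7 = 15.3154
BU:GU = 15.3154/41

0.3735


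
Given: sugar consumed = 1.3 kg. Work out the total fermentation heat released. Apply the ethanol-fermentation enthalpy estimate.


Q = m_sugar · 590 kJ/kg
Q = 1.3 · 590

767.0000 kJ


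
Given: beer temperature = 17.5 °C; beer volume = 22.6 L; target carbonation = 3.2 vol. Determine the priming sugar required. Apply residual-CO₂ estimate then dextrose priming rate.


residual = 14.695·(0.01821 + 0.09011·e^(−0.04·T));  sugar = (target − residual)·4.0·V
residual = 14.695·(0.01821 + 0.09011·e^(−0.04·17.5)) = 0.9252
sugar = (3.2 − 0.9252)·4.0·22.6

205.6458 g


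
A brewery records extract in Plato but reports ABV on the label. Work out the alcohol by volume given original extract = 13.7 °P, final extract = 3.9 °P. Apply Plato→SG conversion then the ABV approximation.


SG = 259/(259 − P);  ABV = (OG − FG)·131.25
OG = 259/(259 − 13.7) = 1.0558
FG = 259/(259 − 3.9) = 1.0153
ABV = (1.0558 − 1.0153)·131.25

5.3237 % ABV


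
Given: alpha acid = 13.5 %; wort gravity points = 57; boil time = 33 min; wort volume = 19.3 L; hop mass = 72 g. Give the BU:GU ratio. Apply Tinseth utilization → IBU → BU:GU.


U = 1.65·0.000125^(GP/1000)·(1−e^(−0.04t))/4.15;  IBU = (α/100)·m·U·1000/V;  BU:GU = IBU/GP
U = 1.65·0.000125^(57/1000)·(1−e^(−0.04·33))/4.15 = 0.1746
IBU = (13.5/100)·72·0.1746·1000/19.3 = 87.9210
BU:GU = 87.9210/57

1.5425


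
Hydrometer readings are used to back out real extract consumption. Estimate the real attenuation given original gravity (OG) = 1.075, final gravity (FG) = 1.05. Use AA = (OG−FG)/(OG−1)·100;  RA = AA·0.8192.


AA = (1.075 − 1.05)/(1.075 − 1)·100 = 33.3333
RA = 33.3333·0.8192

27.3067 %


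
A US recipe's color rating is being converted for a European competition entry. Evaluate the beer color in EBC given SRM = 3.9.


EBC = SRM · 1.97
EBC = 3.9 · 1.97

7.6830 EBC


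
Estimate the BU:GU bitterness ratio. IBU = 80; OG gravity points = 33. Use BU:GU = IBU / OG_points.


BU:GU = 80 / 33

2.4242


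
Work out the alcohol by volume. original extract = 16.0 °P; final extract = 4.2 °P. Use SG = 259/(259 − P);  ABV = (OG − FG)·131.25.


OG = 259/(259 − 16.0) = 1.0658
FG = 259/(259 − 4.2) = 1.0165
ABV = (1.0658 − 1.0165)·131.25

6.4785 % ABV


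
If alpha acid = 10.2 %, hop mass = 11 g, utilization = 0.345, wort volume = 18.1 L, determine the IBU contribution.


IBU = (α/100)·mass·U·1000 / V
IBU = (10.2/100)·11·0.345·1000 / 18.1

21.3862 IBU


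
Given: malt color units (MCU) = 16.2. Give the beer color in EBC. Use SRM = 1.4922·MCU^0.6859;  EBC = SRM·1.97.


SRM = 1.4922·16.2^0.6859 = 10.0794
EBC = 10.0794·1.97

19.8564 EBC


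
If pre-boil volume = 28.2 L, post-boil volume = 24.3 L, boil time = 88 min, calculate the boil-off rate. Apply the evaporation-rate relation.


rate = (V_pre − V_post) / (t_min/60)
rate = (28.2 − 24.3) / (88/60)

2.6591 L/hr


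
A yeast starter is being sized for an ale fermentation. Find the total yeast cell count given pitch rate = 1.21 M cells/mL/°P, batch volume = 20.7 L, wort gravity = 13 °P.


cells (billions) = rate · V_L · °P
cells = 1.21 · 20.7 · 13

325.6110 billion cells


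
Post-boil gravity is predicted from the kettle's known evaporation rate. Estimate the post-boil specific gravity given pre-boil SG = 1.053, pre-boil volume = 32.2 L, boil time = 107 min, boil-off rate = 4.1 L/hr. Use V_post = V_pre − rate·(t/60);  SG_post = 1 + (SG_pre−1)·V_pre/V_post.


V_post = 32.2 − 4.1·(107/60) = 24.8883
SG_post = 1 + (1.053 − 1)·32.2/24.8883

1.0686


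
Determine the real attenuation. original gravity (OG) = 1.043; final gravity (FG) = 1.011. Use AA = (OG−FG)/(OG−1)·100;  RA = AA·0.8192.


AA = (1.043 − 1.011)/(1.043 − 1)·100 = 74.4186
RA = 74.4186·0.8192

60.9637 %


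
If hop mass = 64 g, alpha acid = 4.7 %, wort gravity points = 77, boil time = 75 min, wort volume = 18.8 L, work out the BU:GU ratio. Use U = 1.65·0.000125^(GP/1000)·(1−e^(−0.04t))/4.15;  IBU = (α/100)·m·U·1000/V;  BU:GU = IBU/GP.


U = 1.65·0.000125^(77/1000)·(1−e^(−0.04·75))/4.15 = 0.1891
IBU = (4.7/100)·64·0.1891·1000/18.8 = 30.2579
BU:GU = 30.2579/77

0.3930


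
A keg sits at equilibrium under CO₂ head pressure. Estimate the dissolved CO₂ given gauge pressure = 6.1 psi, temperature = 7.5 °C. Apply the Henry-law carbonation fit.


vols = (P + 14.695)·(0.01821 + 0.09011·e^(−0.04·T))
vols = (6.1 + 14.695)·(0.01821 + 0.09011·e^(−0.04·7.5))

1.7668 volumes


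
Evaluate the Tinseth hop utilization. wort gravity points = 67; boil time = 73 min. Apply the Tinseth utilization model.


U = 1.65·0.000125^(GP/1000) · (1 − e^(−0.04·t))/4.15
bigness = 1.65·0.000125^(67/1000) = 0.9036
boil_factor = (1 − e^(−0.04·73))/4.15 = 0.2280
U = 0.9036 · 0.2280

0.2060


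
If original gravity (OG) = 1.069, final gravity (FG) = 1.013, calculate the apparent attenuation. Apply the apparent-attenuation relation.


AA = (OG − FG)/(OG − 1) · 100
AA = (1.069 − 1.013)/(1.069 − 1) · 100

81.1594 %


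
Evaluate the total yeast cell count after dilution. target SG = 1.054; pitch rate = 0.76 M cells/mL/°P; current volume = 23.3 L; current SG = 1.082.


V_w = V·((SG_c−1)/(SG_t−1)−1);  °P = 259 − 259/SG_t;  cells = rate·(V+V_w)·°P
V_w = 23.3·((1.082−1)/(1.054−1)−1) = 12.0815
V_final = 23.3 + 12.0815 = 35.3815
°P = 259 − 259/1.054 = 13.2694
cells = 0.76·35.3815·13.2694

356.8145 billion cells


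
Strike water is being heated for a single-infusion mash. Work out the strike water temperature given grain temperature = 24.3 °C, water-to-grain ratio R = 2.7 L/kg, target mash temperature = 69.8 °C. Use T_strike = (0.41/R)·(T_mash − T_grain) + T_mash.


T_strike = (0.41/2.7)·(69.8 − 24.3) + 69.8

76.7093 °C


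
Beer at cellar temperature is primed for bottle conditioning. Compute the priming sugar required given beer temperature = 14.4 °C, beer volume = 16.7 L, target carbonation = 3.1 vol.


residual = 14.695·(0.01821 + 0.09011·e^(−0.04·T));  sugar = (target − residual)·4.0·V
residual = 14.695·(0.01821 + 0.09011·e^(−0.04·14.4)) = 1.0120
sugar = (3.1 − 1.0120)·4.0·16.7

139.4807 g


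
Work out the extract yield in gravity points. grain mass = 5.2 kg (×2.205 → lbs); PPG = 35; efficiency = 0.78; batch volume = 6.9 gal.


points = lbs × PPG × eff / vol
lbs = 5.2 × 2.205 = 11.4660
points = 11.4660 × 35 × 0.78 / 6.9

45.3655 points


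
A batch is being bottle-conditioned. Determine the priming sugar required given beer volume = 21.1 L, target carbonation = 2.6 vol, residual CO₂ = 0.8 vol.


sugar = (target − residual)·4.0·V
sugar = (2.6 − 0.8)·4.0·21.1

151.9200 g


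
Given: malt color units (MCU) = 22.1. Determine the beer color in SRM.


SRM = 1.4922 · MCU^0.6859
SRM = 1.4922 · 22.1^0.6859

12.4723 SRM


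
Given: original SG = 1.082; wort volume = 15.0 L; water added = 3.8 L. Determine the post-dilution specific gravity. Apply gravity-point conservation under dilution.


SG_new = 1 + (SG_old − 1)·V_old/(V_old + V_water)
pts = (1.082 − 1)·1000·15.0/(15.0 + 3.8) = 65.4255
SG_new = 1 + 65.4255/1000

1.0654


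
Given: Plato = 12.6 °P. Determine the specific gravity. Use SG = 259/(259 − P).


SG = 259/(259 − 12.6)

1.0511


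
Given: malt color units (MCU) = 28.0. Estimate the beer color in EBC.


SRM = 1.4922·MCU^0.6859;  EBC = SRM·1.97
SRM = 1.4922·28.0^0.6859 = 14.6701
EBC = 14.6701·1.97

28.9001 EBC


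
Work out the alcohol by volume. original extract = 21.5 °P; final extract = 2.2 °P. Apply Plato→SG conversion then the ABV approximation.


SG = 259/(259 − P);  ABV = (OG − FG)·131.25
OG = 259/(259 − 21.5) = 1.0905
FG = 259/(259 − 2.2) = 1.0086
ABV = (1.0905 − 1.0086)·131.25

10.7572 % ABV


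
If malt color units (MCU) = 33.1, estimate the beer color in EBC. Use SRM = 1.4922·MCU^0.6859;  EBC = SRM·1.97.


SRM = 1.4922·33.1^0.6859 = 16.4542
EBC = 16.4542·1.97

32.4148 EBC


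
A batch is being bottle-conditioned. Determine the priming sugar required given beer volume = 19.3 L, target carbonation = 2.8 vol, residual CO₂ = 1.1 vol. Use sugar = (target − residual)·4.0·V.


sugar = (2.8 − 1.1)·4.0·19.3

131.2400 g


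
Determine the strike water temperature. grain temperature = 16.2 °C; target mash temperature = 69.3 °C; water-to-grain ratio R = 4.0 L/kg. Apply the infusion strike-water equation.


T_strike = (0.41/R)·(T_mash − T_grain) + T_mash
T_strike = (0.41/4.0)·(69.3 − 16.2) + 69.3

74.7428 °C


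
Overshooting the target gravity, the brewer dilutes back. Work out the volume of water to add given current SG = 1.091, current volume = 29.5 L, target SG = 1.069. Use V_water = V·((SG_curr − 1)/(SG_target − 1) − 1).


V_water = 29.5·((1.091 − 1)/(1.069 − 1) − 1)

9.4058 L


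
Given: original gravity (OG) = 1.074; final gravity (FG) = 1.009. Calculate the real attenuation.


AA = (OG−FG)/(OG−1)·100;  RA = AA·0.8192
AA = (1.074 − 1.009)/(1.074 − 1)·100 = 87.8378
RA = 87.8378·0.8192

71.9568 %


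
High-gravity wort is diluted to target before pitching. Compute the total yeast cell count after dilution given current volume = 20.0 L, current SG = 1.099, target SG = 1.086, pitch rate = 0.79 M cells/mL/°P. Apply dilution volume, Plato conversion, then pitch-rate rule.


V_w = V·((SG_c−1)/(SG_t−1)−1);  °P = 259 − 259/SG_t;  cells = rate·(V+V_w)·°P
V_w = 20.0·((1.099−1)/(1.086−1)−1) = 3.0233
V_final = 20.0 + 3.0233 = 23.0233
°P = 259 − 259/1.086 = 20.5101
cells = 0.79·23.0233·20.5101

373.0459 billion cells


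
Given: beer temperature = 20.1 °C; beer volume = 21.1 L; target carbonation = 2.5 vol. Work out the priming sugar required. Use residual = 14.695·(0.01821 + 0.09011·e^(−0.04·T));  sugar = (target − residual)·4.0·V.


residual = 14.695·(0.01821 + 0.09011·e^(−0.04·20.1)) = 0.8602
sugar = (2.5 − 0.8602)·4.0·21.1

138.3985 g


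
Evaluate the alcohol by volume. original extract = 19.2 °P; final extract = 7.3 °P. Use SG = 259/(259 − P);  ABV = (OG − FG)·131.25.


OG = 259/(259 − 19.2) = 1.0801
FG = 259/(259 − 7.3) = 1.0290
ABV = (1.0801 − 1.0290)·131.25

6.7021 % ABV


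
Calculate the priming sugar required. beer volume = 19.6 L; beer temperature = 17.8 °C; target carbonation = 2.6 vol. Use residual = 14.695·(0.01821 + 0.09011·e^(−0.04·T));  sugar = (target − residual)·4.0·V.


residual = 14.695·(0.01821 + 0.09011·e^(−0.04·17.8)) = 0.9173
sugar = (2.6 − 0.9173)·4.0·19.6

131.9226 g


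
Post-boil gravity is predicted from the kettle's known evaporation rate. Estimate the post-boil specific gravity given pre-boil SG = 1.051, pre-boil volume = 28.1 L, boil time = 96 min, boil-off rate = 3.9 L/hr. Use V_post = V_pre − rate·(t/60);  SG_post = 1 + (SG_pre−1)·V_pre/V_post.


V_post = 28.1 − 3.9·(96/60) = 21.8600
SG_post = 1 + (1.051 − 1)·28.1/21.8600

1.0656


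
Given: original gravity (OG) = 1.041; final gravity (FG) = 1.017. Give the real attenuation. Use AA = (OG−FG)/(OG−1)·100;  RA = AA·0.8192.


AA = (1.041 − 1.017)/(1.041 − 1)·100 = 58.5366
RA = 58.5366·0.8192

47.9532 %


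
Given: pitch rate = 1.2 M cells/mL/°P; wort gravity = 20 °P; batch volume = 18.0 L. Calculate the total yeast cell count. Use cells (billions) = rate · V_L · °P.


cells = 1.2 · 18.0 · 20

432.0000 billion cells


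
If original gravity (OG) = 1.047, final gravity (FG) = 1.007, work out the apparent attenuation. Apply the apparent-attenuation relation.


AA = (OG − FG)/(OG − 1) · 100
AA = (1.047 − 1.007)/(1.047 − 1) · 100

85.1064 %


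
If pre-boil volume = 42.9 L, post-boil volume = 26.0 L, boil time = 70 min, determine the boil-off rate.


rate = (V_pre − V_post) / (t_min/60)
rate = (42.9 − 26.0) / (70/60)

14.4857 L/hr


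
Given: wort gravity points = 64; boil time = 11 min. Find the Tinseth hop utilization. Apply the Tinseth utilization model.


U = 1.65·0.000125^(GP/1000) · (1 − e^(−0.04·t))/4.15
bigness = 1.65·0.000125^(64/1000) = 0.9283
boil_factor = (1 − e^(−0.04·11))/4.15 = 0.0858
U = 0.9283 · 0.0858

0.0796


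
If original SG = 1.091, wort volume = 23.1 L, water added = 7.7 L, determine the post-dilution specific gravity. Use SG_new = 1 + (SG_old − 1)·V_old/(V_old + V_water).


pts = (1.091 − 1)·1000·23.1/(23.1 + 7.7) = 68.2500
SG_new = 1 + 68.2500/1000

1.0682


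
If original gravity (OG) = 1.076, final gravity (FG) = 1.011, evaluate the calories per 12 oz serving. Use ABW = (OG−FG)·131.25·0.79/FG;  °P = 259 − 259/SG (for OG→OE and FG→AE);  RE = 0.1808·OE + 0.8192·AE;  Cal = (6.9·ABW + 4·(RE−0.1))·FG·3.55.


ABW = (1.076 − 1.011)·131.25·0.79/1.011 = 6.6664
OE = 259 − 259/1.076 = 18.2937 °P
AE = 259 − 259/1.011 = 2.8180 °P
RE = 0.1808·18.2937 + 0.8192·2.8180 = 5.6160 °P
Cal = (6.9·6.6664 + 4·(5.6160−0.1))·1.011·3.55

244.2775 kcal


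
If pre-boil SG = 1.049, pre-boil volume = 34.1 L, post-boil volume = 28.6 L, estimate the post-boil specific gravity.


SG_post = 1 + (SG_pre − 1)·V_pre/V_post
pts_pre = (1.049 − 1)·1000 = 49.0000
pts_post = 49.0000·34.1/28.6 = 58.4231
SG_post = 1 + 58.4231/1000

1.0584


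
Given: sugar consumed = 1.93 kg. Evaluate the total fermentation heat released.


Q = m_sugar · 590 kJ/kg
Q = 1.93 · 590

1138.7000 kJ


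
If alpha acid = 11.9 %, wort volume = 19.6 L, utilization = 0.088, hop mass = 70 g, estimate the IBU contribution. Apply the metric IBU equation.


IBU = (α/100)·mass·U·1000 / V
IBU = (11.9/100)·70·0.088·1000 / 19.6

37.4000 IBU


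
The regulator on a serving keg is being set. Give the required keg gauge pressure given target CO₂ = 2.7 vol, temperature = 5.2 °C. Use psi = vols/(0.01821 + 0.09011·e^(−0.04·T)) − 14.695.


psi = 2.7/(0.01821 + 0.09011·e^(−0.04·5.2)) − 14.695

14.8461 psi


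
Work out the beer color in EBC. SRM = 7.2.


EBC = SRM · 1.97
EBC = 7.2 · 1.97

14.1840 EBC


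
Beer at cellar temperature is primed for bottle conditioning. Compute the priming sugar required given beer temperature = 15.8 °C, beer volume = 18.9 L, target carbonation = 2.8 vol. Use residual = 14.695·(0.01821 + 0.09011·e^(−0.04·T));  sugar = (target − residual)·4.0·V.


residual = 14.695·(0.01821 + 0.09011·e^(−0.04·15.8)) = 0.9714
sugar = (2.8 − 0.9714)·4.0·18.9

138.2401 g


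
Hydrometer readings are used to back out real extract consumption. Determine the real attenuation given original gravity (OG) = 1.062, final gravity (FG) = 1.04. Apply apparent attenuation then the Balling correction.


AA = (OG−FG)/(OG−1)·100;  RA = AA·0.8192
AA = (1.062 − 1.04)/(1.062 − 1)·100 = 35.4839
RA = 35.4839·0.8192

29.0684 %


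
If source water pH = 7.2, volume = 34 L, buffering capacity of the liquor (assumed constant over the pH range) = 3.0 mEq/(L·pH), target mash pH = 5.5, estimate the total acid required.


acid = buffering capacity · (pH_source − pH_target) · V
acid = 3.0 · (7.2 − 5.5) · 34

173.4000 mEq


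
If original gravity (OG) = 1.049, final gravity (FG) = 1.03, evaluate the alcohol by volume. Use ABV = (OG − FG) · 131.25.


ABV = (1.049 − 1.03) · 131.25

2.4937 % ABV


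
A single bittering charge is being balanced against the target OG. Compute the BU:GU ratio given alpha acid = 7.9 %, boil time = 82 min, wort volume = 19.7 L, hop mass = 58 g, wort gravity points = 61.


U = 1.65·0.000125^(GP/1000)·(1−e^(−0.04t))/4.15;  IBU = (α/100)·m·U·1000/V;  BU:GU = IBU/GP
U = 1.65·0.000125^(61/1000)·(1−e^(−0.04·82))/4.15 = 0.2212
IBU = (7.9/100)·58·0.2212·1000/19.7 = 51.4374
BU:GU = 51.4374/61

0.8432


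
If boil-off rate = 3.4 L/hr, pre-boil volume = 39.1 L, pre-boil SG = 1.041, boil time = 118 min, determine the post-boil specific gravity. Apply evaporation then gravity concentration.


V_post = V_pre − rate·(t/60);  SG_post = 1 + (SG_pre−1)·V_pre/V_post
V_post = 39.1 − 3.4·(118/60) = 32.4133
SG_post = 1 + (1.041 − 1)·39.1/32.4133

1.0495


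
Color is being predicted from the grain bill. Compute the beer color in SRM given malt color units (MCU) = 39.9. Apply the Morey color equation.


SRM = 1.4922 · MCU^0.6859
SRM = 1.4922 · 39.9^0.6859

18.7040 SRM


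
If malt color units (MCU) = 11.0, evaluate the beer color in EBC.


SRM = 1.4922·MCU^0.6859;  EBC = SRM·1.97
SRM = 1.4922·11.0^0.6859 = 7.7289
EBC = 7.7289·1.97

15.2260 EBC


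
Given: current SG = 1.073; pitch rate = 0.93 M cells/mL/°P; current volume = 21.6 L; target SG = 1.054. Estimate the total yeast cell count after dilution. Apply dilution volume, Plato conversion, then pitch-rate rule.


V_w = V·((SG_c−1)/(SG_t−1)−1);  °P = 259 − 259/SG_t;  cells = rate·(V+V_w)·°P
V_w = 21.6·((1.073−1)/(1.054−1)−1) = 7.6000
V_final = 21.6 + 7.6000 = 29.2000
°P = 259 − 259/1.054 = 13.2694
cells = 0.93·29.2000·13.2694

360.3452 billion cells


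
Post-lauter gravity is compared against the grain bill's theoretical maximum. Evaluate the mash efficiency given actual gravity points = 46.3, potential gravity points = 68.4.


efficiency = actual / potential × 100
efficiency = 46.3 / 68.4 × 100

67.6901 %
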